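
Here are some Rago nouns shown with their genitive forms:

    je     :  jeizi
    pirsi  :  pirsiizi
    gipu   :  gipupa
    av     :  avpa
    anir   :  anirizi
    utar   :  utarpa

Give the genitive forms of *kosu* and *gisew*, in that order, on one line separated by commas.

The pattern is front/back vowel harmony: -izi when the last vowel of the stem is a front vowel (*je*, *pirsi*, *anir*); -pa when the last vowel of the stem is a back vowel (*gipu*, *av*, *utar*).
Since the last vowel of *kosu* is /u/ (a back vowel), it takes -pa, giving *kosupa*.
Since the last vowel of *gisew* is /e/ (a front vowel), it takes -izi, giving *gisewizi*.

kosupa, gisewizi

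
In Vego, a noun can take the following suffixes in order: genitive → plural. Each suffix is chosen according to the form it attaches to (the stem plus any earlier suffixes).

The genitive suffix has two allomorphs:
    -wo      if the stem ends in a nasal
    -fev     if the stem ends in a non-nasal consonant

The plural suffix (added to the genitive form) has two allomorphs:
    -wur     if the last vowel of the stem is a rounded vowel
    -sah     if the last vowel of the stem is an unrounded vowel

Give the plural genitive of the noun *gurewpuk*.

Since the final consonant of *gurewpuk* is /k/ (non-nasal), it takes -fev, giving *gurewpukfev*.
The genitive form *gurewpukfev*: last vowel = /e/, an unrounded vowel → -sah → *gurewpukfevsah*.

gurewpukfevsah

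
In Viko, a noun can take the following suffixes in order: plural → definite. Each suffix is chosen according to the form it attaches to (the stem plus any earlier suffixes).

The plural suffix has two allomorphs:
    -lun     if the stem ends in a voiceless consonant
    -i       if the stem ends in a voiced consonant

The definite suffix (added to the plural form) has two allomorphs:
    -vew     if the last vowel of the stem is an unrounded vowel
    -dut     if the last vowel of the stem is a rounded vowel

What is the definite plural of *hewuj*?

Since the final consonant of *hewuj* is /j/ (voiced), it takes -i, giving *hewuji*.
The last vowel of the plural form *hewuji* is /i/, which is an unrounded vowel, so the definite suffix is -vew, giving *hewujivew*.

hewujivew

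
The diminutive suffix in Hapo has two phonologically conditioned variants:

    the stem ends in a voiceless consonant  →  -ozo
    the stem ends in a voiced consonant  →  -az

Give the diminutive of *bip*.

Since the final consonant of *bip* is /p/ (voiceless), it takes -ozo, giving *bipozo*.

bipozo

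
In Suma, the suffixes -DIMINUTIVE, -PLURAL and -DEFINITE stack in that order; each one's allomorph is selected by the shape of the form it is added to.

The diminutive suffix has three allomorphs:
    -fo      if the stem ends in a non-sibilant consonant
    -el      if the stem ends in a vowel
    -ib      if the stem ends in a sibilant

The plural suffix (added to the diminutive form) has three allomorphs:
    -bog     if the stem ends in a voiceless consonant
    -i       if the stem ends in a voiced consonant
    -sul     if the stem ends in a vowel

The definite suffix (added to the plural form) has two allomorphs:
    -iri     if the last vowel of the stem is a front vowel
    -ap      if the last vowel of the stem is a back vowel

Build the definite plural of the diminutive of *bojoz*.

bojozibiiri

*bojoz* — final sound /z/ (a sibilant) → -ib → *bojozib*.
The final sound of the diminutive form *bojozib* is /b/, which is a voiced consonant, so the plural suffix is -i, giving *bojozibi*.
Since the last vowel of the plural form *bojozibi* is /i/ (a front vowel), it takes -iri, giving *bojozibiiri*.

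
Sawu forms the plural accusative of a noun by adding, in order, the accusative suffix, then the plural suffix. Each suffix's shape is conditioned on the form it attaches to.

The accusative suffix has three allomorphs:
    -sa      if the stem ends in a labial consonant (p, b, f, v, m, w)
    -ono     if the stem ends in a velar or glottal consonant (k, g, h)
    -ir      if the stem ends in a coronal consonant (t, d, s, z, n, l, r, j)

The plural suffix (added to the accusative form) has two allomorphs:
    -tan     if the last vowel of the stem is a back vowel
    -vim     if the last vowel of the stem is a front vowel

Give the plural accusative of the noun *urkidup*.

Since the final consonant of *urkidup* is /p/ (labial), it takes -sa, giving *urkidupsa*.
The last vowel of the accusative form *urkidupsa* is /a/, which is a back vowel, so the plural suffix is -tan, giving *urkidupsatan*.

urkidupsatan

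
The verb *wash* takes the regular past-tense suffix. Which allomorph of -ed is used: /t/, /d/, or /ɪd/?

/t/

The stem *wash* ends in a voiceless consonant other than /t/.
The -ed suffix is realized as /ɪd/ after /t, d/; as /t/ after other voiceless consonants; and as /d/ after other voiced sounds.
So -ed on *wash* is pronounced /t/.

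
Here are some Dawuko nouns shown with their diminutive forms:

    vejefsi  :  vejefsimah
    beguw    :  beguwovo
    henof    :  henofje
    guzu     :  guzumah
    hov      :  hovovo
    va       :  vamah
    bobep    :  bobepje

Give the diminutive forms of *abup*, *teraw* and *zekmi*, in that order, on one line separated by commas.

abupje, terawovo, zekmimah

The suffix is conditioned by the final sound: -je when the stem ends in a voiceless consonant (*henof*, *bobep*); -ovo when the stem ends in a voiced consonant (*beguw*, *hov*); -mah when the stem ends in a vowel (*vejefsi*, *guzu*, *va*).
Since the final sound of *abup* is /p/ (a voiceless consonant), it takes -je, giving *abupje*.
The final sound of *teraw* is /w/, which is a voiced consonant, so the suffix is -ovo, giving *terawovo*.
Since the final sound of *zekmi* is /i/ (a vowel), it takes -mah, giving *zekmimah*.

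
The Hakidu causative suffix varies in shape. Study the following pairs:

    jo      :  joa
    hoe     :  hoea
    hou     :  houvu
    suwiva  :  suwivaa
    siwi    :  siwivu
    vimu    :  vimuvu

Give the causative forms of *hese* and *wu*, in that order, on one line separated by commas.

hesea, wuvu

Looking at the last vowel of each stem: -vu when the last vowel of the stem is a high vowel (*hou*, *siwi*, *vimu*); -a when the last vowel of the stem is a non-high vowel (*jo*, *hoe*, *suwiva*).
The last vowel of *hese* is /e/, which is a non-high vowel, so the suffix is -a, giving *hesea*.
*wu* — last vowel /u/ (a high vowel) → -vu → *wuvu*.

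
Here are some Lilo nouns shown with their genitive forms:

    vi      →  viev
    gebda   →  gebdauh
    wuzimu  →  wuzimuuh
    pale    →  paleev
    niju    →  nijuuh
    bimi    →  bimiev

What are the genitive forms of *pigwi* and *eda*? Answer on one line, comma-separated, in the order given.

The pattern is front/back vowel harmony: -ev when the last vowel of the stem is a front vowel (*vi*, *pale*, *bimi*); -uh when the last vowel of the stem is a back vowel (*gebda*, *wuzimu*, *niju*).
*pigwi* — last vowel /i/ (a front vowel) → -ev → *pigwiev*.
Since the last vowel of *eda* is /a/ (a back vowel), it takes -uh, giving *edauh*.

pigwiev, edauh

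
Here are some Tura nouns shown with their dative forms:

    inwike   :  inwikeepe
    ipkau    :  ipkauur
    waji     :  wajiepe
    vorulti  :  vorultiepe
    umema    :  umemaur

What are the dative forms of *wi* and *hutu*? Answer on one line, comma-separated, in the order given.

Looking at the last vowel of each stem: -epe when the last vowel of the stem is a front vowel (*inwike*, *waji*, *vorulti*); -ur when the last vowel of the stem is a back vowel (*ipkau*, *umema*).
*wi*: last vowel = /i/, a front vowel → -epe → *wiepe*.
*hutu*: last vowel = /u/, a back vowel → -ur → *hutuur*.

wiepe, hutuur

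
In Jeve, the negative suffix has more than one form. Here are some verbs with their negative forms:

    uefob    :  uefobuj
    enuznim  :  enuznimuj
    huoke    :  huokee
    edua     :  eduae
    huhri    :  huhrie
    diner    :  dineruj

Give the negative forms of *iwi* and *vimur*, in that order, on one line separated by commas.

iwie, vimuruj

The alternation tracks the final sound of the stem — -uj when the stem ends in a consonant (*uefob*, *enuznim*, *diner*); -e when the stem ends in a vowel (*huoke*, *edua*, *huhri*).
*iwi* — final sound /i/ (a vowel) → -e → *iwie*.
The final sound of *vimur* is /r/, which is a consonant, so the suffix is -uj, giving *vimuruj*.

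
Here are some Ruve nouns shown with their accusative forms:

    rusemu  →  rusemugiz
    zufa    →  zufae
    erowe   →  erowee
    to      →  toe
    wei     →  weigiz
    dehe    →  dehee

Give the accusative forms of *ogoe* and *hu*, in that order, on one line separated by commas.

ogoee, hugiz

The suffix is conditioned by the last vowel: -giz when the last vowel of the stem is a high vowel (*rusemu*, *wei*); -e when the last vowel of the stem is a non-high vowel (*zufa*, *erowe*, *to*, *dehe*).
*ogoe* — last vowel /e/ (a non-high vowel) → -e → *ogoee*.
Since the last vowel of *hu* is /u/ (a high vowel), it takes -giz, giving *hugiz*.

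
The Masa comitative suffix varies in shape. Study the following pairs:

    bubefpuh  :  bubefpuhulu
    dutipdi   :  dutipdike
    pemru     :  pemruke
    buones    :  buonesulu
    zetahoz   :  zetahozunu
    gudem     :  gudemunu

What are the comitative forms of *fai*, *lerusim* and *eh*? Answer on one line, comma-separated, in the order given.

Looking at the final sound of each stem: -ulu when the stem ends in a voiceless consonant (*bubefpuh*, *buones*); -unu when the stem ends in a voiced consonant (*zetahoz*, *gudem*); -ke when the stem ends in a vowel (*dutipdi*, *pemru*).
*fai* — final sound /i/ (a vowel) → -ke → *faike*.
*lerusim*: final sound = /m/, a voiced consonant → -unu → *lerusimunu*.
*eh* — final sound /h/ (a voiceless consonant) → -ulu → *ehulu*.

faike, lerusimunu, ehulu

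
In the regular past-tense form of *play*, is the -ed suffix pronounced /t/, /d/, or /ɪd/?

The stem *play* ends in a voiced sound other than /d/.
The -ed suffix is realized as /ɪd/ after /t, d/; as /t/ after other voiceless consonants; and as /d/ after other voiced sounds.
So -ed on *play* is pronounced /d/.

/d/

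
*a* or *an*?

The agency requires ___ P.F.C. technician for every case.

a

The indefinite article is chosen by the initial *sound* of the following word, not its spelling.
The initialism *P.F.C.* is read letter by letter; the first letter, P, is pronounced /piː/, which begins with a consonant sound.
So the article is *a*: The agency requires a P.F.C. technician for every case.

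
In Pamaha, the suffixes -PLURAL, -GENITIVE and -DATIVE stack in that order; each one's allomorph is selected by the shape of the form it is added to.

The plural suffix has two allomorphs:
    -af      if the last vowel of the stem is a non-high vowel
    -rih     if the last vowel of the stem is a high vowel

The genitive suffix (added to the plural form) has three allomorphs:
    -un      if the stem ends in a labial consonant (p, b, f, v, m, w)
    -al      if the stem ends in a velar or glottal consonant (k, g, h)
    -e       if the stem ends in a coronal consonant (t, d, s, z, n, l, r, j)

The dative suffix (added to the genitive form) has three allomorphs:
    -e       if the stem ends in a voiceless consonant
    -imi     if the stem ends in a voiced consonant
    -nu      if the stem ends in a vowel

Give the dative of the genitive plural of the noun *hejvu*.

The last vowel of *hejvu* is /u/, which is a high vowel, so the plural suffix is -rih, giving *hejvurih*.
The plural form *hejvurih* — final consonant /h/ (velar/glottal) → -al → *hejvurihal*.
Since the final sound of the genitive form *hejvurihal* is /l/ (a voiced consonant), it takes -imi, giving *hejvurihalimi*.

hejvurihalimi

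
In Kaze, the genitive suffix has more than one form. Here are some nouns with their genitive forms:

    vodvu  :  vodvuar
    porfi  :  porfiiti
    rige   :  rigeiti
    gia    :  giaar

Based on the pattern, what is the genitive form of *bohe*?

Looking at the last vowel of each stem: -iti when the last vowel of the stem is a front vowel (*porfi*, *rige*); -ar when the last vowel of the stem is a back vowel (*vodvu*, *gia*).
Since the last vowel of *bohe* is /e/ (a front vowel), it takes -iti, giving *boheiti*.

boheiti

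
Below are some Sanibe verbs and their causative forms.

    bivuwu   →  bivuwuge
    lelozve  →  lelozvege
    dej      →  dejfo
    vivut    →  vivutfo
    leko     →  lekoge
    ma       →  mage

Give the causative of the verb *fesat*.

fesatfo

Looking at the final sound of each stem: -fo when the stem ends in a consonant (*dej*, *vivut*); -ge when the stem ends in a vowel (*bivuwu*, *lelozve*, *leko*, *ma*).
Since the final sound of *fesat* is /t/ (a consonant), it takes -fo, giving *fesatfo*.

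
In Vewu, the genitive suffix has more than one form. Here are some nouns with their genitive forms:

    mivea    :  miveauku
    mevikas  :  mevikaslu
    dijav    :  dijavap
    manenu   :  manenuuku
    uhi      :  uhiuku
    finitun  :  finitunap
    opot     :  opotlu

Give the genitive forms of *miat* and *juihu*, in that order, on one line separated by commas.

The alternation tracks the final sound of the stem — -lu when the stem ends in a voiceless consonant (*mevikas*, *opot*); -ap when the stem ends in a voiced consonant (*dijav*, *finitun*); -uku when the stem ends in a vowel (*mivea*, *manenu*, *uhi*).
*miat*: final sound = /t/, a voiceless consonant → -lu → *miatlu*.
The final sound of *juihu* is /u/, which is a vowel, so the suffix is -uku, giving *juihuuku*.

miatlu, juihuuku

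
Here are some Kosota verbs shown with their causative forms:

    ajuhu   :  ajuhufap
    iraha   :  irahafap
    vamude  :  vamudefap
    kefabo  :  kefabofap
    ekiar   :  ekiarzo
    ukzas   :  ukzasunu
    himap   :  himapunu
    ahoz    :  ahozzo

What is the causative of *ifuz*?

ifuzzo

Looking at the final sound of each stem: -unu when the stem ends in a voiceless consonant (*ukzas*, *himap*); -zo when the stem ends in a voiced consonant (*ekiar*, *ahoz*); -fap when the stem ends in a vowel (*ajuhu*, *iraha*, *vamude*, *kefabo*).
Since the final sound of *ifuz* is /z/ (a voiced consonant), it takes -zo, giving *ifuzzo*.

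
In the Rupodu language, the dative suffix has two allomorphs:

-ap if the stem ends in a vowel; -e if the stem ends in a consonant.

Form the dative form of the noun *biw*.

The final sound of *biw* is /w/, which is a consonant, so the suffix is -e, giving *biwe*.

biwe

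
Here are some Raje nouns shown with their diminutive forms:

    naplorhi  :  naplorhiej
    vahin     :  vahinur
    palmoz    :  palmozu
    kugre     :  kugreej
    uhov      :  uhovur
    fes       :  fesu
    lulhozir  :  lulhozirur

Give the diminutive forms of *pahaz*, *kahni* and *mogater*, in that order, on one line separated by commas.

pahazu, kahniej, mogaterur

Looking at the final sound of each stem: -u when the stem ends in a sibilant (*palmoz*, *fes*); -ur when the stem ends in a non-sibilant consonant (*vahin*, *uhov*, *lulhozir*); -ej when the stem ends in a vowel (*naplorhi*, *kugre*).
The final sound of *pahaz* is /z/, which is a sibilant, so the suffix is -u, giving *pahazu*.
*kahni*: final sound = /i/, a vowel → -ej → *kahniej*.
Since the final sound of *mogater* is /r/ (a non-sibilant consonant), it takes -ur, giving *mogaterur*.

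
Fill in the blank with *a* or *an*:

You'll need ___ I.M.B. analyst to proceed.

The indefinite article is chosen by the initial *sound* of the following word, not its spelling.
The initialism *I.M.B.* is read letter by letter; the first letter, I, is pronounced /aɪ/, which begins with a vowel sound.
So the article is *an*: You'll need an I.M.B. analyst to proceed.

an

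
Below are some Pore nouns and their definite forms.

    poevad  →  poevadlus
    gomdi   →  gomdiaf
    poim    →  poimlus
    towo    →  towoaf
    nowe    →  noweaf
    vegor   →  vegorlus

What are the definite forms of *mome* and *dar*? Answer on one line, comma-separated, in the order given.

Looking at the final sound of each stem: -lus when the stem ends in a consonant (*poevad*, *poim*, *vegor*); -af when the stem ends in a vowel (*gomdi*, *towo*, *nowe*).
Since the final sound of *mome* is /e/ (a vowel), it takes -af, giving *momeaf*.
The final sound of *dar* is /r/, which is a consonant, so the suffix is -lus, giving *darlus*.

momeaf, darlus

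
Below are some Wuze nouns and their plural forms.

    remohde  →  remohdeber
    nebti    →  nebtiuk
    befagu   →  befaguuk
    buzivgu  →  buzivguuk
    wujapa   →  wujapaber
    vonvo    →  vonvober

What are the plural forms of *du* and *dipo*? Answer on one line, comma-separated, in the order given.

duuk, dipober

Looking at the last vowel of each stem: -uk when the last vowel of the stem is a high vowel (*nebti*, *befagu*, *buzivgu*); -ber when the last vowel of the stem is a non-high vowel (*remohde*, *wujapa*, *vonvo*).
The last vowel of *du* is /u/, which is a high vowel, so the suffix is -uk, giving *duuk*.
Since the last vowel of *dipo* is /o/ (a non-high vowel), it takes -ber, giving *dipober*.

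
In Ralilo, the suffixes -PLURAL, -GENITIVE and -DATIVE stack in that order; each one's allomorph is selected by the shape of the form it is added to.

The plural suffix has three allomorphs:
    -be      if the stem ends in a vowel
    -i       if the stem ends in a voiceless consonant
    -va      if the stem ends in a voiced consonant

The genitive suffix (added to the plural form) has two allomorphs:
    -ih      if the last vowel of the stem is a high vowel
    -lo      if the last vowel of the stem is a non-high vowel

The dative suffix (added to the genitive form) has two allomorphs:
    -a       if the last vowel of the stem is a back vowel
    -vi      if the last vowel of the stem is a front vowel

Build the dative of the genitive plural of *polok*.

polokiihvi

Since the final sound of *polok* is /k/ (a voiceless consonant), it takes -i, giving *poloki*.
The last vowel of the plural form *poloki* is /i/, which is a high vowel, so the genitive suffix is -ih, giving *polokiih*.
The genitive form *polokiih* — last vowel /i/ (a front vowel) → -vi → *polokiihvi*.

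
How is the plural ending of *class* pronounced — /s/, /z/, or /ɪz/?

The stem *class* ends in a sibilant (/s, z, ʃ, ʒ, tʃ, dʒ/).
The plural suffix surfaces as /ɪz/ after sibilants, /s/ after other voiceless consonants, and /z/ after other voiced sounds.
So the plural -s on *class* is pronounced /ɪz/.

/ɪz/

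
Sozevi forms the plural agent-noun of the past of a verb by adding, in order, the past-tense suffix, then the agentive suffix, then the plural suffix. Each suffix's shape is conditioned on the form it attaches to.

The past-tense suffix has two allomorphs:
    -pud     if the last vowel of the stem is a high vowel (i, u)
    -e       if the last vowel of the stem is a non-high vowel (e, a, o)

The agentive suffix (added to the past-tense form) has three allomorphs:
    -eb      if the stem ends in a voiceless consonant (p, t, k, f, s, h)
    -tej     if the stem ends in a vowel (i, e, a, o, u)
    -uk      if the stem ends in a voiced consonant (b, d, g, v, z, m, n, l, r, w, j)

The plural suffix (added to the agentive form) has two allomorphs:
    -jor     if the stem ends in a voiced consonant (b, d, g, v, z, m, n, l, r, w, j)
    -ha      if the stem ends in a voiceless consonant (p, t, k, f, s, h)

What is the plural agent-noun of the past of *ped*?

pedetejjor

Since the last vowel of *ped* is /e/ (a non-high vowel), it takes -e, giving *pede*.
The past-tense form *pede* — final sound /e/ (a vowel) → -tej → *pedetej*.
The final consonant of the agentive form *pedetej* is /j/, which is voiced, so the plural suffix is -jor, giving *pedetejjor*.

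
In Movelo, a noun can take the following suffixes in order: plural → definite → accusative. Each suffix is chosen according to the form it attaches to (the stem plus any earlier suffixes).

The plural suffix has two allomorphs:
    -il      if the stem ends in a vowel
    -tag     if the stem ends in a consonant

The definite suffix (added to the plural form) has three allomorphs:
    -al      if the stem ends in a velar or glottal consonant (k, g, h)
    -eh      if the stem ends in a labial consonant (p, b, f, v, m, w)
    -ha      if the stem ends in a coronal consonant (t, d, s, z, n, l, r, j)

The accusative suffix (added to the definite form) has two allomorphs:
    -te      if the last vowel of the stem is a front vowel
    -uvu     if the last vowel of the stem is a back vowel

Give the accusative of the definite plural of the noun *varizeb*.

varizebtagaluvu

The final sound of *varizeb* is /b/, which is a consonant, so the plural suffix is -tag, giving *varizebtag*.
The final consonant of the plural form *varizebtag* is /g/, which is velar/glottal, so the definite suffix is -al, giving *varizebtagal*.
Since the last vowel of the definite form *varizebtagal* is /a/ (a back vowel), it takes -uvu, giving *varizebtagaluvu*.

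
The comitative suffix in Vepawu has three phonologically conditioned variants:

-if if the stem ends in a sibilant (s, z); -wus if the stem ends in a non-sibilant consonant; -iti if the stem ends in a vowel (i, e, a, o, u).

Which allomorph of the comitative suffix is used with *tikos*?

*tikos* — final sound /s/ (a sibilant) → -if.

-if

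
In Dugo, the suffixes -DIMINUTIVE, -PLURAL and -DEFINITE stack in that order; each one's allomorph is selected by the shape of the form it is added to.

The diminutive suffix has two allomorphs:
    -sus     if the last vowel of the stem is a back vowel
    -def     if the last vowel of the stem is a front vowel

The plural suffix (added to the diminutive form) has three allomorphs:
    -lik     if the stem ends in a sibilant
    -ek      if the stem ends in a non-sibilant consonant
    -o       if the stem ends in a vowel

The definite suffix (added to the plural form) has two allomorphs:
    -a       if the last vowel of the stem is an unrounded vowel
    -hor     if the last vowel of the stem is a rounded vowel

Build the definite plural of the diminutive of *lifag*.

lifagsuslika

Since the last vowel of *lifag* is /a/ (a back vowel), it takes -sus, giving *lifagsus*.
The final sound of the diminutive form *lifagsus* is /s/, which is a sibilant, so the plural suffix is -lik, giving *lifagsuslik*.
The plural form *lifagsuslik*: last vowel = /i/, an unrounded vowel → -a → *lifagsuslika*.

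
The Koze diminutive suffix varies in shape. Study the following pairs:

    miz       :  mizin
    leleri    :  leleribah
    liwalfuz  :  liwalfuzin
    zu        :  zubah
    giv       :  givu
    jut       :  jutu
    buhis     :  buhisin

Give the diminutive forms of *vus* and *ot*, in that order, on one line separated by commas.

The pattern is sibilance of the final sound: -in when the stem ends in a sibilant (*miz*, *liwalfuz*, *buhis*); -u when the stem ends in a non-sibilant consonant (*giv*, *jut*); -bah when the stem ends in a vowel (*leleri*, *zu*).
The final sound of *vus* is /s/, which is a sibilant, so the suffix is -in, giving *vusin*.
Since the final sound of *ot* is /t/ (a non-sibilant consonant), it takes -u, giving *otu*.

vusin, otu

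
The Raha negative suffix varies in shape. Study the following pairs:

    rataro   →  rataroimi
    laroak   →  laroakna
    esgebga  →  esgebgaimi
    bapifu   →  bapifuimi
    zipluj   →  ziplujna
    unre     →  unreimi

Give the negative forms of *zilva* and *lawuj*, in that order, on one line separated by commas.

zilvaimi, lawujna

Looking at the final sound of each stem: -na when the stem ends in a consonant (*laroak*, *zipluj*); -imi when the stem ends in a vowel (*rataro*, *esgebga*, *bapifu*, *unre*).
The final sound of *zilva* is /a/, which is a vowel, so the suffix is -imi, giving *zilvaimi*.
*lawuj*: final sound = /j/, a consonant → -na → *lawujna*.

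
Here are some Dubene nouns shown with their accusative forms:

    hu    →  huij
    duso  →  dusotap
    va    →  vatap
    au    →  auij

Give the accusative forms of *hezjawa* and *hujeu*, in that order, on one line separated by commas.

hezjawatap, hujeuij

The pattern is height harmony: -ij when the last vowel of the stem is a high vowel (*hu*, *au*); -tap when the last vowel of the stem is a non-high vowel (*duso*, *va*).
Since the last vowel of *hezjawa* is /a/ (a non-high vowel), it takes -tap, giving *hezjawatap*.
Since the last vowel of *hujeu* is /u/ (a high vowel), it takes -ij, giving *hujeuij*.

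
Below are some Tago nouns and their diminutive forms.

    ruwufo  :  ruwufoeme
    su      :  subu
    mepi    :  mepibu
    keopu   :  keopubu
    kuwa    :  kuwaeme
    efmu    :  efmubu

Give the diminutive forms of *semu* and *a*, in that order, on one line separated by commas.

semubu, aeme

The alternation tracks the last vowel of the stem — -bu when the last vowel of the stem is a high vowel (*su*, *mepi*, *keopu*, *efmu*); -eme when the last vowel of the stem is a non-high vowel (*ruwufo*, *kuwa*).
Since the last vowel of *semu* is /u/ (a high vowel), it takes -bu, giving *semubu*.
Since the last vowel of *a* is /a/ (a non-high vowel), it takes -eme, giving *aeme*.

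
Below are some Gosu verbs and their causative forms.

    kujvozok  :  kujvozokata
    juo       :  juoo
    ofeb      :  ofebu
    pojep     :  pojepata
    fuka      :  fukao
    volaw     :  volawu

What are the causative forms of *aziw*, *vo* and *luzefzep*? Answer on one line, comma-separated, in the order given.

The alternation tracks the final sound of the stem — -ata when the stem ends in a voiceless consonant (*kujvozok*, *pojep*); -u when the stem ends in a voiced consonant (*ofeb*, *volaw*); -o when the stem ends in a vowel (*juo*, *fuka*).
The final sound of *aziw* is /w/, which is a voiced consonant, so the suffix is -u, giving *aziwu*.
Since the final sound of *vo* is /o/ (a vowel), it takes -o, giving *voo*.
*luzefzep* — final sound /p/ (a voiceless consonant) → -ata → *luzefzepata*.

aziwu, voo, luzefzepata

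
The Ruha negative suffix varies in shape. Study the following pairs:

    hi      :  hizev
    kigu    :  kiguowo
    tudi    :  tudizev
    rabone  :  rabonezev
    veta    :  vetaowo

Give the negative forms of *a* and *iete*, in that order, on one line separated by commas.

The suffix is conditioned by the last vowel: -zev when the last vowel of the stem is a front vowel (*hi*, *tudi*, *rabone*); -owo when the last vowel of the stem is a back vowel (*kigu*, *veta*).
*a*: last vowel = /a/, a back vowel → -owo → *aowo*.
Since the last vowel of *iete* is /e/ (a front vowel), it takes -zev, giving *ietezev*.

aowo, ietezev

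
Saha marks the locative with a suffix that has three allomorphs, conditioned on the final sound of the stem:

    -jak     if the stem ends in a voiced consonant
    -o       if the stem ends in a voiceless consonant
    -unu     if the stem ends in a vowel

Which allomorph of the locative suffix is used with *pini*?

-unu

*pini*: final sound = /i/, a vowel → -unu.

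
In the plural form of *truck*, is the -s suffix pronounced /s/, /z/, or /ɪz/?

/s/

The stem *truck* ends in a voiceless non-sibilant consonant.
The plural suffix surfaces as /ɪz/ after sibilants, /s/ after other voiceless consonants, and /z/ after other voiced sounds.
So the plural -s on *truck* is pronounced /s/.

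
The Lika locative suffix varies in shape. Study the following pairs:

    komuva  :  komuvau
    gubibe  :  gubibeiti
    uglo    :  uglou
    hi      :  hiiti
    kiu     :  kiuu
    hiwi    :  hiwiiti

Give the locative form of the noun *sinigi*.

sinigiiti

Looking at the last vowel of each stem: -iti when the last vowel of the stem is a front vowel (*gubibe*, *hi*, *hiwi*); -u when the last vowel of the stem is a back vowel (*komuva*, *uglo*, *kiu*).
*sinigi*: last vowel = /i/, a front vowel → -iti → *sinigiiti*.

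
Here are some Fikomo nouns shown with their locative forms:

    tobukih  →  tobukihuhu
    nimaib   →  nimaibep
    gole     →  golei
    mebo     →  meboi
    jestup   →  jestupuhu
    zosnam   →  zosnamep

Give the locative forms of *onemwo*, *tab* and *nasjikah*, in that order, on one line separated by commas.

The suffix is conditioned by the final sound: -uhu when the stem ends in a voiceless consonant (*tobukih*, *jestup*); -ep when the stem ends in a voiced consonant (*nimaib*, *zosnam*); -i when the stem ends in a vowel (*gole*, *mebo*).
*onemwo* — final sound /o/ (a vowel) → -i → *onemwoi*.
*tab* — final sound /b/ (a voiced consonant) → -ep → *tabep*.
*nasjikah*: final sound = /h/, a voiceless consonant → -uhu → *nasjikahuhu*.

onemwoi, tabep, nasjikahuhu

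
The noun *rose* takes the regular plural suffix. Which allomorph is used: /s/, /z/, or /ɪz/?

/ɪz/

The stem *rose* ends in a sibilant (/s, z, ʃ, ʒ, tʃ, dʒ/).
The plural suffix surfaces as /ɪz/ after sibilants, /s/ after other voiceless consonants, and /z/ after other voiced sounds.
So the plural -s on *rose* is pronounced /ɪz/.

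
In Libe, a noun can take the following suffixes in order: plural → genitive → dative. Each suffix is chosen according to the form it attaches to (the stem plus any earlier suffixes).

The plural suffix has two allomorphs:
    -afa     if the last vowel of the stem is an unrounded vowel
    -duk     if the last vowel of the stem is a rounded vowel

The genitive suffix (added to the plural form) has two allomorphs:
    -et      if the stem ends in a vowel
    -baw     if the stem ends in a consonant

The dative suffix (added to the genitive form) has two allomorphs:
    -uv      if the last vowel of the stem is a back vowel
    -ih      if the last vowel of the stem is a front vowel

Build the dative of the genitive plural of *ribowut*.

*ribowut* — last vowel /u/ (a rounded vowel) → -duk → *ribowutduk*.
The plural form *ribowutduk*: final sound = /k/, a consonant → -baw → *ribowutdukbaw*.
The genitive form *ribowutdukbaw* — last vowel /a/ (a back vowel) → -uv → *ribowutdukbawuv*.

ribowutdukbawuv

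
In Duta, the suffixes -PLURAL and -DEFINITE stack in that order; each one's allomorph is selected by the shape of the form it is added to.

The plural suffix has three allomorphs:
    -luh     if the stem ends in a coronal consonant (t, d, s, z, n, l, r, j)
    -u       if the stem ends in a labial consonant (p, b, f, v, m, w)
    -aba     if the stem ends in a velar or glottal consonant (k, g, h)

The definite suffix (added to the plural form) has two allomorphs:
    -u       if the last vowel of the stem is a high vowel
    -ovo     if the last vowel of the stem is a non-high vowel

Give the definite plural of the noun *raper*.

raperluhu

Since the final consonant of *raper* is /r/ (coronal), it takes -luh, giving *raperluh*.
The plural form *raperluh*: last vowel = /u/, a high vowel → -u → *raperluhu*.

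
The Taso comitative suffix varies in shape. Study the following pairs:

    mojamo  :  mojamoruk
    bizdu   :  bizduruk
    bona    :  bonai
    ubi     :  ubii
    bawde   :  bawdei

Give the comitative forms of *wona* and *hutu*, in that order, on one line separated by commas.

wonai, huturuk

The suffix is conditioned by the last vowel: -ruk when the last vowel of the stem is a rounded vowel (*mojamo*, *bizdu*); -i when the last vowel of the stem is an unrounded vowel (*bona*, *ubi*, *bawde*).
*wona*: last vowel = /a/, an unrounded vowel → -i → *wonai*.
*hutu*: last vowel = /u/, a rounded vowel → -ruk → *huturuk*.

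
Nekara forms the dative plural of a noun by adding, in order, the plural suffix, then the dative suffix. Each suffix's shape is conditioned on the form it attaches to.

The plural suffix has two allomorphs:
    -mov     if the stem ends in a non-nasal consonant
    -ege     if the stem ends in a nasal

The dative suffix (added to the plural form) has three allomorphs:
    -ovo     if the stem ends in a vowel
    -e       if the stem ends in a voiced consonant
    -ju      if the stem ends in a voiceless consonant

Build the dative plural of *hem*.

Since the final consonant of *hem* is /m/ (a nasal), it takes -ege, giving *hemege*.
The plural form *hemege* — final sound /e/ (a vowel) → -ovo → *hemegeovo*.

hemegeovo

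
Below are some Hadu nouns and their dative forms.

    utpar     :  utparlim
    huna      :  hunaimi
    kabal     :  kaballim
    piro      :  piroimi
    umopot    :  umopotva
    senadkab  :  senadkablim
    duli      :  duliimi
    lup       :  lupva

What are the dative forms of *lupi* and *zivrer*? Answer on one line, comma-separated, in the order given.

lupiimi, zivrerlim

The alternation tracks the final sound of the stem — -va when the stem ends in a voiceless consonant (*umopot*, *lup*); -lim when the stem ends in a voiced consonant (*utpar*, *kabal*, *senadkab*); -imi when the stem ends in a vowel (*huna*, *piro*, *duli*).
*lupi* — final sound /i/ (a vowel) → -imi → *lupiimi*.
*zivrer*: final sound = /r/, a voiced consonant → -lim → *zivrerlim*.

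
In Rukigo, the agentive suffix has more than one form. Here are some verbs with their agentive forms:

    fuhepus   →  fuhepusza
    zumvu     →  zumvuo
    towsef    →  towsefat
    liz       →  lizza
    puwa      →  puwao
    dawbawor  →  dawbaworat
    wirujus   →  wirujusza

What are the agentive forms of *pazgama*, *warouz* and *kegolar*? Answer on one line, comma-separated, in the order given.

The alternation tracks the final sound of the stem — -za when the stem ends in a sibilant (*fuhepus*, *liz*, *wirujus*); -at when the stem ends in a non-sibilant consonant (*towsef*, *dawbawor*); -o when the stem ends in a vowel (*zumvu*, *puwa*).
*pazgama* — final sound /a/ (a vowel) → -o → *pazgamao*.
*warouz* — final sound /z/ (a sibilant) → -za → *warouzza*.
Since the final sound of *kegolar* is /r/ (a non-sibilant consonant), it takes -at, giving *kegolarat*.

pazgamao, warouzza, kegolarat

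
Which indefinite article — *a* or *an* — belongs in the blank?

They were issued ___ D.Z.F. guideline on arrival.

a

The indefinite article is chosen by the initial *sound* of the following word, not its spelling.
The initialism *D.Z.F.* is read letter by letter; the first letter, D, is pronounced /diː/, which begins with a consonant sound.
So the article is *a*: They were issued a D.Z.F. guideline on arrival.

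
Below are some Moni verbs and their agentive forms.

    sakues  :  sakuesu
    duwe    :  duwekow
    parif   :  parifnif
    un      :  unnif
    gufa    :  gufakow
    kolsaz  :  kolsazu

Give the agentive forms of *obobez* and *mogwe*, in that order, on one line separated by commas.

Looking at the final sound of each stem: -u when the stem ends in a sibilant (*sakues*, *kolsaz*); -nif when the stem ends in a non-sibilant consonant (*parif*, *un*); -kow when the stem ends in a vowel (*duwe*, *gufa*).
*obobez*: final sound = /z/, a sibilant → -u → *obobezu*.
*mogwe*: final sound = /e/, a vowel → -kow → *mogwekow*.

obobezu, mogwekow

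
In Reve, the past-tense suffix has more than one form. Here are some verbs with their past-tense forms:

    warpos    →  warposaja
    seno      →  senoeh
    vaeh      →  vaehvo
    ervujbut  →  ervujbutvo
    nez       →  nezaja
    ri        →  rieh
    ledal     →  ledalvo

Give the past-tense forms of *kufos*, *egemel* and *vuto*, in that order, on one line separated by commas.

kufosaja, egemelvo, vutoeh

Looking at the final sound of each stem: -aja when the stem ends in a sibilant (*warpos*, *nez*); -vo when the stem ends in a non-sibilant consonant (*vaeh*, *ervujbut*, *ledal*); -eh when the stem ends in a vowel (*seno*, *ri*).
*kufos* — final sound /s/ (a sibilant) → -aja → *kufosaja*.
The final sound of *egemel* is /l/, which is a non-sibilant consonant, so the suffix is -vo, giving *egemelvo*.
*vuto*: final sound = /o/, a vowel → -eh → *vutoeh*.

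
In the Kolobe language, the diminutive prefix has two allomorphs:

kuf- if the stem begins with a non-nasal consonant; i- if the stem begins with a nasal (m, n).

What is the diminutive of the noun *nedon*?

*nedon* — first consonant /n/ (a nasal) → i- → *inedon*.

inedon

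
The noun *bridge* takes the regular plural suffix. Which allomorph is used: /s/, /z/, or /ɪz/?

The stem *bridge* ends in a sibilant (/s, z, ʃ, ʒ, tʃ, dʒ/).
The plural suffix surfaces as /ɪz/ after sibilants, /s/ after other voiceless consonants, and /z/ after other voiced sounds.
So the plural -s on *bridge* is pronounced /ɪz/.

/ɪz/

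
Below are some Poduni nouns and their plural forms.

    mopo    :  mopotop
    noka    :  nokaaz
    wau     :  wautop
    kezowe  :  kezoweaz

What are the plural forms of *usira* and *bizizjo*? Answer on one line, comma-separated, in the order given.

usiraaz, bizizjotop

The alternation tracks the last vowel of the stem — -top when the last vowel of the stem is a rounded vowel (*mopo*, *wau*); -az when the last vowel of the stem is an unrounded vowel (*noka*, *kezowe*).
*usira*: last vowel = /a/, an unrounded vowel → -az → *usiraaz*.
*bizizjo* — last vowel /o/ (a rounded vowel) → -top → *bizizjotop*.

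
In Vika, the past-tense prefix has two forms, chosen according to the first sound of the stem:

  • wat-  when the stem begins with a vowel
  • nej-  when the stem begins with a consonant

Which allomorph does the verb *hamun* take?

nej-

Since the first sound of *hamun* is /h/ (a consonant), it takes nej-.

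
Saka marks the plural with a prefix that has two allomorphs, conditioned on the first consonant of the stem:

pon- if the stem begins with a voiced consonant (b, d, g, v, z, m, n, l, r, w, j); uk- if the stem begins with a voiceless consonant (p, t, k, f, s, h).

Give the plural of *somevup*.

*somevup*: first consonant = /s/, voiceless → uk- → *uksomevup*.

uksomevup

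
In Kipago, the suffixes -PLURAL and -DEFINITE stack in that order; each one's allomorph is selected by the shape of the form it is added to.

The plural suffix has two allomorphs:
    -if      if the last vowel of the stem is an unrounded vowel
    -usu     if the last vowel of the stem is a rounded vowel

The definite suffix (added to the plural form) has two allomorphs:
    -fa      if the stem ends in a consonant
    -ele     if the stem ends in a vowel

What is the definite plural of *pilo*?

pilousuele

Since the last vowel of *pilo* is /o/ (a rounded vowel), it takes -usu, giving *pilousu*.
The plural form *pilousu* — final sound /u/ (a vowel) → -ele → *pilousuele*.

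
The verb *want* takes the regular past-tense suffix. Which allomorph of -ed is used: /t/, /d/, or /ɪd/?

The stem *want* ends in /t/ or /d/.
The -ed suffix is realized as /ɪd/ after /t, d/; as /t/ after other voiceless consonants; and as /d/ after other voiced sounds.
So -ed on *want* is pronounced /ɪd/.

/ɪd/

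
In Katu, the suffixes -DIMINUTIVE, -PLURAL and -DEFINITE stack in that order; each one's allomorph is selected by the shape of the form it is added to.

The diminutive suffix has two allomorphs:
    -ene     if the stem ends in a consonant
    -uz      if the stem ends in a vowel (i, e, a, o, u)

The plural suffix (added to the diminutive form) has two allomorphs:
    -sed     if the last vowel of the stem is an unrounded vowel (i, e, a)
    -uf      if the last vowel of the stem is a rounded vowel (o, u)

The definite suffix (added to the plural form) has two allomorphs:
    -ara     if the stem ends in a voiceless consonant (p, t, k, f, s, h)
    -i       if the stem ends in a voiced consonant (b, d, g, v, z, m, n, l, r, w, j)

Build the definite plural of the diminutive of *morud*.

The final sound of *morud* is /d/, which is a consonant, so the diminutive suffix is -ene, giving *morudene*.
The diminutive form *morudene*: last vowel = /e/, an unrounded vowel → -sed → *morudenesed*.
The plural form *morudenesed*: final consonant = /d/, voiced → -i → *morudenesedi*.

morudenesedi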